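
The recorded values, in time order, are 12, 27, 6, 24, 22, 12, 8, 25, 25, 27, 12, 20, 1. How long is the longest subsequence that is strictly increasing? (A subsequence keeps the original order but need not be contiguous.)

4

Track the smallest tail for each achievable length (strict):
12 → extends → [12]
27 → extends → [12, 27]
6 → replaces 12 → [6, 27]
24 → replaces 27 → [6, 24]
22 → replaces 24 → [6, 22]
12 → replaces 22 → [6, 12]
8 → replaces 12 → [6, 8]
25 → extends → [6, 8, 25]
25 → already a tail → [6, 8, 25]
27 → extends → [6, 8, 25, 27]
12 → replaces 25 → [6, 8, 12, 27]
20 → replaces 27 → [6, 8, 12, 20]
1 → replaces 6 → [1, 8, 12, 20]
Four tails, so the longest strictly increasing subsequence has length 4 (e.g. 12, 24, 25, 27).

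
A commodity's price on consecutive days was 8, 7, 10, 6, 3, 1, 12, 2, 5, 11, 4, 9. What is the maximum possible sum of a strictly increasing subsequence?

Let S[i] be the best sum of a strictly increasing subsequence ending at i:
i:      1  2  3  4  5  6  7  8  9 10 11 12
a[i]:   8  7 10  6  3  1 12  2  5 11  4  9
S:      8  7 18  6  3  1 30  3  8 29  7 17
Maximum is 30 (e.g. 8 + 10 + 12).

30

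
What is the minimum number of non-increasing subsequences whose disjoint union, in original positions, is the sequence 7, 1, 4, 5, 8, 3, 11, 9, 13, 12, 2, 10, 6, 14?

The minimum number of non-increasing subsequences covering a sequence equals the length of its longest strictly increasing subsequence.
LIS length is 7 (e.g. 1, 4, 5, 8, 11, 13, 14), so 7 piles are needed.

7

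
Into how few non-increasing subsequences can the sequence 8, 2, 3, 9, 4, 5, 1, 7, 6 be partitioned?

The minimum number of non-increasing subsequences covering a sequence equals the length of its longest strictly increasing subsequence.
LIS length is 5 (e.g. 2, 3, 4, 5, 7), so 5 piles are needed.

5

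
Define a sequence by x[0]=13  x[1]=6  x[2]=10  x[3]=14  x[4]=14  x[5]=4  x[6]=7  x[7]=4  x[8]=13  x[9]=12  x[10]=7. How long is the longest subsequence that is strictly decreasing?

4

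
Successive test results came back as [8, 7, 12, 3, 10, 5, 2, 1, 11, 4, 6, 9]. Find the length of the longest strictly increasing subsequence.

4

Let dp[i] be the length of the longest such subsequence ending at index i:
i:      1  2  3  4  5  6  7  8  9 10 11 12
a[i]:   8  7 12  3 10  5  2  1 11  4  6  9
dp:     1  1  2  1  2  2  1  1  3  2  3  4
Maximum dp value is 4.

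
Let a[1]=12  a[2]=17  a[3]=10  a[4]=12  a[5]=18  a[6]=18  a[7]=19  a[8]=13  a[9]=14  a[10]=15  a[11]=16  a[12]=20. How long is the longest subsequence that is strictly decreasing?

2

Negate each value so 'decreasing' becomes 'increasing', then run patience tails on the negated sequence:
-12 → extends → [-12]
-17 → replaces -12 → [-17]
-10 → extends → [-17, -10]
-12 → replaces -10 → [-17, -12]
-18 → replaces -17 → [-18, -12]
-18 → already a tail → [-18, -12]
-19 → replaces -18 → [-19, -12]
-13 → replaces -12 → [-19, -13]
-14 → replaces -13 → [-19, -14]
-15 → replaces -14 → [-19, -15]
-16 → replaces -15 → [-19, -16]
-20 → replaces -19 → [-20, -16]
Two tails, so the longest strictly decreasing subsequence of the original has length 2.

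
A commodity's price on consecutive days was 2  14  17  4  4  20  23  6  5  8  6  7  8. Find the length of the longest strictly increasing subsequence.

Let dp[i] be the length of the longest such subsequence ending at index i:
i:      1  2  3  4  5  6  7  8  9 10 11 12 13
a[i]:   2 14 17  4  4 20 23  6  5  8  6  7  8
dp:     1  2  3  2  2  4  5  3  3  4  4  5  6
Maximum dp value is 6.

6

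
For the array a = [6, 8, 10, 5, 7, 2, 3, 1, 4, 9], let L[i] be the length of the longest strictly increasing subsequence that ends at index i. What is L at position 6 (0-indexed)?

2

dp[i] = 1 + max{dp[j] : j<i, a[j]<a[i]} (or 1 if no such j):
i:      0  1  2  3  4  5  6  7  8  9
a[i]:   6  8 10  5  7  2  3  1  4  9
dp:     1  2  3  1  2  1  2  1  3  4
At index 6 the value is 2.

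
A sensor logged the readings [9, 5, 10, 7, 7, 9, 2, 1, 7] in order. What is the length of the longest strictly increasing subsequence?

Let dp[i] be the length of the longest such subsequence ending at index i:
i:      1  2  3  4  5  6  7  8  9
a[i]:   9  5 10  7  7  9  2  1  7
dp:     1  1  2  2  2  3  1  1  2
Maximum dp value is 3.

3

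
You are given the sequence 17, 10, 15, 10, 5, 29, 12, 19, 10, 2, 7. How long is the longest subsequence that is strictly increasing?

3

Let dp[i] be the length of the longest such subsequence ending at index i:
i:      1  2  3  4  5  6  7  8  9 10 11
a[i]:  17 10 15 10  5 29 12 19 10  2  7
dp:     1  1  2  1  1  3  2  3  2  1  2
Maximum dp value is 3.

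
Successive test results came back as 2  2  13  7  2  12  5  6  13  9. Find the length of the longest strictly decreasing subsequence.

Let dp[i] be the longest strictly decreasing subsequence ending at i:
i:      1  2  3  4  5  6  7  8  9 10
a[i]:   2  2 13  7  2 12  5  6 13  9
dp:     1  1  1  2  3  2  3  3  1  3
Maximum is 3.

3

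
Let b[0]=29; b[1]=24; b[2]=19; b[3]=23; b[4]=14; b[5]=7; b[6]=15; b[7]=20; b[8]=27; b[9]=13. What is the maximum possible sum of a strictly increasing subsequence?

76

Let S[i] be the best sum of a strictly increasing subsequence ending at i:
i:      0  1  2  3  4  5  6  7  8  9
b[i]:  29 24 19 23 14  7 15 20 27 13
S:     29 24 19 42 14  7 29 49 76 20
Maximum is 76 (e.g. 14 + 15 + 20 + 27).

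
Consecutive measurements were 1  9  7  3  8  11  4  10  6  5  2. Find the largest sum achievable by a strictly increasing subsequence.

27

Let S[i] be the best sum of a strictly increasing subsequence ending at i:
i:      1  2  3  4  5  6  7  8  9 10 11
a[i]:   1  9  7  3  8 11  4 10  6  5  2
S:      1 10  8  4 16 27  8 26 14 13  3
Maximum is 27 (e.g. 1 + 7 + 8 + 11).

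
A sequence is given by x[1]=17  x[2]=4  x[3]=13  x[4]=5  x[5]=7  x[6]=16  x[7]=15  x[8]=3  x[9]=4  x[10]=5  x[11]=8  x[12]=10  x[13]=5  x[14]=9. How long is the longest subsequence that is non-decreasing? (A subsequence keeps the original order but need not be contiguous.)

5

Track the smallest tail for each achievable length (allowing ties):
17 → extends → [17]
4 → replaces 17 → [4]
13 → extends → [4, 13]
5 → replaces 13 → [4, 5]
7 → extends → [4, 5, 7]
16 → extends → [4, 5, 7, 16]
15 → replaces 16 → [4, 5, 7, 15]
3 → replaces 4 → [3, 5, 7, 15]
4 → replaces 5 → [3, 4, 7, 15]
5 → replaces 7 → [3, 4, 5, 15]
8 → replaces 15 → [3, 4, 5, 8]
10 → extends → [3, 4, 5, 8, 10]
5 → replaces 8 → [3, 4, 5, 5, 10]
9 → replaces 10 → [3, 4, 5, 5, 9]
Five tails, so the longest non-decreasing subsequence has length 5 (e.g. 4, 5, 7, 8, 10).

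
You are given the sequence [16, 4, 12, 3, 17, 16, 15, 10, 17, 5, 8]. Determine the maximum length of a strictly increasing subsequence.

Let dp[i] be the length of the longest such subsequence ending at index i:
i:      1  2  3  4  5  6  7  8  9 10 11
a[i]:  16  4 12  3 17 16 15 10 17  5  8
dp:     1  1  2  1  3  3  3  2  4  2  3
Maximum dp value is 4.

4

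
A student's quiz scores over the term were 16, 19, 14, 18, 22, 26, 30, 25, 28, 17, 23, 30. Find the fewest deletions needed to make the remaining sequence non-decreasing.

Fewest deletions = n − (longest non-decreasing subsequence).
Patience tails:
16 → extends → [16]
19 → extends → [16, 19]
14 → replaces 16 → [14, 19]
18 → replaces 19 → [14, 18]
22 → extends → [14, 18, 22]
26 → extends → [14, 18, 22, 26]
30 → extends → [14, 18, 22, 26, 30]
25 → replaces 26 → [14, 18, 22, 25, 30]
28 → replaces 30 → [14, 18, 22, 25, 28]
17 → replaces 18 → [14, 17, 22, 25, 28]
23 → replaces 25 → [14, 17, 22, 23, 28]
30 → extends → [14, 17, 22, 23, 28, 30]
Longest non-decreasing subsequence has length 6, so deletions = 12 − 6 = 6.

6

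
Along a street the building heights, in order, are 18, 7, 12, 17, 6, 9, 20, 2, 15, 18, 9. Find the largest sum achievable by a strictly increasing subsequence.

56

Let S[i] be the best sum of a strictly increasing subsequence ending at i:
i:      1  2  3  4  5  6  7  8  9 10 11
a[i]:  18  7 12 17  6  9 20  2 15 18  9
S:     18  7 19 36  6 16 56  2 34 54 16
Maximum is 56 (e.g. 7 + 12 + 17 + 20).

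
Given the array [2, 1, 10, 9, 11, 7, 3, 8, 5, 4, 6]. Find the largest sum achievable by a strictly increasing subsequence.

Let S[i] be the best sum of a strictly increasing subsequence ending at i:
i:      1  2  3  4  5  6  7  8  9 10 11
a[i]:   2  1 10  9 11  7  3  8  5  4  6
S:      2  1 12 11 23  9  5 17 10  9 16
Maximum is 23 (e.g. 2 + 10 + 11).

23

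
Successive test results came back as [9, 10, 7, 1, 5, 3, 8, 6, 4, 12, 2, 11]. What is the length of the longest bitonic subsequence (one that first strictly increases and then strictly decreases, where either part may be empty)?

inc[i] = longest strictly increasing subsequence ending at i; dec[i] = longest strictly decreasing subsequence starting at i:
i:      1  2  3  4  5  6  7  8  9 10 11 12
a[i]:   9 10  7  1  5  3  8  6  4 12  2 11
inc:    1  2  1  1  2  2  3  3  3  4  2  4
dec:    5  5  4  1  3  2  4  3  2  2  1  1
Best peak at i=2 (value 10): inc=2, dec=5, length 2+5−1 = 6.

6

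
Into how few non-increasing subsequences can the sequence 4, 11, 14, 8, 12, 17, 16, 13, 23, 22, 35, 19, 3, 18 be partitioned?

6

Place each on the leftmost legal pile:
4 → new pile 1 (tops now [4])
11 → new pile 2 (tops now [4, 11])
14 → new pile 3 (tops now [4, 11, 14])
8 → pile 2 (tops now [4, 8, 14])
12 → pile 3 (tops now [4, 8, 12])
17 → new pile 4 (tops now [4, 8, 12, 17])
16 → pile 4 (tops now [4, 8, 12, 16])
13 → pile 4 (tops now [4, 8, 12, 13])
23 → new pile 5 (tops now [4, 8, 12, 13, 23])
22 → pile 5 (tops now [4, 8, 12, 13, 22])
35 → new pile 6 (tops now [4, 8, 12, 13, 22, 35])
19 → pile 5 (tops now [4, 8, 12, 13, 19, 35])
3 → pile 1 (tops now [3, 8, 12, 13, 19, 35])
18 → pile 5 (tops now [3, 8, 12, 13, 18, 35])
Six piles.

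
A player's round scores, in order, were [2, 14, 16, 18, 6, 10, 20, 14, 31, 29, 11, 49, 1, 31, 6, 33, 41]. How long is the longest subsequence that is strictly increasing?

Let dp[i] be the length of the longest such subsequence ending at index i:
i:      1  2  3  4  5  6  7  8  9 10 11 12 13 14 15 16 17
a[i]:   2 14 16 18  6 10 20 14 31 29 11 49  1 31  6 33 41
dp:     1  2  3  4  2  3  5  4  6  6  4  7  1  7  2  8  9
Maximum dp value is 9.

9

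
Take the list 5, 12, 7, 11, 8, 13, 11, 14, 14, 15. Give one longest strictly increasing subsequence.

Patience tails give the LIS length; then backtrack through the dp parents:
5 → extends → [5]
12 → extends → [5, 12]
7 → replaces 12 → [5, 7]
11 → extends → [5, 7, 11]
8 → replaces 11 → [5, 7, 8]
13 → extends → [5, 7, 8, 13]
11 → replaces 13 → [5, 7, 8, 11]
14 → extends → [5, 7, 8, 11, 14]
14 → already a tail → [5, 7, 8, 11, 14]
15 → extends → [5, 7, 8, 11, 14, 15]
Length 6; one witness is 5, 7, 11, 13, 14, 15.

5, 7, 11, 13, 14, 15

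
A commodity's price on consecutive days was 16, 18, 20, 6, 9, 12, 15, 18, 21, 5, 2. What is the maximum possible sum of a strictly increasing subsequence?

81

Let S[i] be the best sum of a strictly increasing subsequence ending at i:
i:      1  2  3  4  5  6  7  8  9 10 11
a[i]:  16 18 20  6  9 12 15 18 21  5  2
S:     16 34 54  6 15 27 42 60 81  5  2
Maximum is 81 (e.g. 6 + 9 + 12 + 15 + 18 + 21).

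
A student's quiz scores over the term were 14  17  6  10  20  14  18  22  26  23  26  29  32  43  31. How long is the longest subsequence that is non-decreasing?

Let dp[i] be the length of the longest such subsequence ending at index i:
i:      1  2  3  4  5  6  7  8  9 10 11 12 13 14 15
a[i]:  14 17  6 10 20 14 18 22 26 23 26 29 32 43 31
dp:     1  2  1  2  3  3  4  5  6  6  7  8  9 10  9
Maximum dp value is 10.

10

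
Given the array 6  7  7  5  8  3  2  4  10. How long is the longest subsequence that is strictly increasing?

Track the smallest tail for each achievable length (strict):
6 → extends → [6]
7 → extends → [6, 7]
7 → already a tail → [6, 7]
5 → replaces 6 → [5, 7]
8 → extends → [5, 7, 8]
3 → replaces 5 → [3, 7, 8]
2 → replaces 3 → [2, 7, 8]
4 → replaces 7 → [2, 4, 8]
10 → extends → [2, 4, 8, 10]
Four tails, so the longest strictly increasing subsequence has length 4 (e.g. 6, 7, 8, 10).

4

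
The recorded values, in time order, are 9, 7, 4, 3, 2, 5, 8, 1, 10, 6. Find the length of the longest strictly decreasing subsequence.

Negate each value so 'decreasing' becomes 'increasing', then run patience tails on the negated sequence:
-9 → extends → [-9]
-7 → extends → [-9, -7]
-4 → extends → [-9, -7, -4]
-3 → extends → [-9, -7, -4, -3]
-2 → extends → [-9, -7, -4, -3, -2]
-5 → replaces -4 → [-9, -7, -5, -3, -2]
-8 → replaces -7 → [-9, -8, -5, -3, -2]
-1 → extends → [-9, -8, -5, -3, -2, -1]
-10 → replaces -9 → [-10, -8, -5, -3, -2, -1]
-6 → replaces -5 → [-10, -8, -6, -3, -2, -1]
Six tails, so the longest strictly decreasing subsequence of the original has length 6.

6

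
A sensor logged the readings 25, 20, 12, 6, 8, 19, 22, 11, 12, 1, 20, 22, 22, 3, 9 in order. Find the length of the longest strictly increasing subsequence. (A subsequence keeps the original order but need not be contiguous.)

Track the smallest tail for each achievable length (strict):
25 → extends → [25]
20 → replaces 25 → [20]
12 → replaces 20 → [12]
6 → replaces 12 → [6]
8 → extends → [6, 8]
19 → extends → [6, 8, 19]
22 → extends → [6, 8, 19, 22]
11 → replaces 19 → [6, 8, 11, 22]
12 → replaces 22 → [6, 8, 11, 12]
1 → replaces 6 → [1, 8, 11, 12]
20 → extends → [1, 8, 11, 12, 20]
22 → extends → [1, 8, 11, 12, 20, 22]
22 → already a tail → [1, 8, 11, 12, 20, 22]
3 → replaces 8 → [1, 3, 11, 12, 20, 22]
9 → replaces 11 → [1, 3, 9, 12, 20, 22]
Six tails, so the longest strictly increasing subsequence has length 6 (e.g. 6, 8, 11, 12, 20, 22).

6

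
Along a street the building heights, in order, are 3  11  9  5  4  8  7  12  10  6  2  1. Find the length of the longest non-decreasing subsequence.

Track the smallest tail for each achievable length (allowing ties):
3 → extends → [3]
11 → extends → [3, 11]
9 → replaces 11 → [3, 9]
5 → replaces 9 → [3, 5]
4 → replaces 5 → [3, 4]
8 → extends → [3, 4, 8]
7 → replaces 8 → [3, 4, 7]
12 → extends → [3, 4, 7, 12]
10 → replaces 12 → [3, 4, 7, 10]
6 → replaces 7 → [3, 4, 6, 10]
2 → replaces 3 → [2, 4, 6, 10]
1 → replaces 2 → [1, 4, 6, 10]
Four tails, so the longest non-decreasing subsequence has length 4 (e.g. 3, 5, 8, 12).

4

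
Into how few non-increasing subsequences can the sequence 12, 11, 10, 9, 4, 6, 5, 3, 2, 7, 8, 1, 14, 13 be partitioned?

5

Place each on the leftmost legal pile:
12 → new pile 1 (tops now [12])
11 → pile 1 (tops now [11])
10 → pile 1 (tops now [10])
9 → pile 1 (tops now [9])
4 → pile 1 (tops now [4])
6 → new pile 2 (tops now [4, 6])
5 → pile 2 (tops now [4, 5])
3 → pile 1 (tops now [3, 5])
2 → pile 1 (tops now [2, 5])
7 → new pile 3 (tops now [2, 5, 7])
8 → new pile 4 (tops now [2, 5, 7, 8])
1 → pile 1 (tops now [1, 5, 7, 8])
14 → new pile 5 (tops now [1, 5, 7, 8, 14])
13 → pile 5 (tops now [1, 5, 7, 8, 13])
Five piles.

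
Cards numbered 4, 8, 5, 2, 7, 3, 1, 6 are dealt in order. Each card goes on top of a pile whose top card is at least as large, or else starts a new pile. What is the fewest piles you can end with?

3

Place each on the leftmost legal pile:
4 → new pile 1 (tops now [4])
8 → new pile 2 (tops now [4, 8])
5 → pile 2 (tops now [4, 5])
2 → pile 1 (tops now [2, 5])
7 → new pile 3 (tops now [2, 5, 7])
3 → pile 2 (tops now [2, 3, 7])
1 → pile 1 (tops now [1, 3, 7])
6 → pile 3 (tops now [1, 3, 6])
Three piles.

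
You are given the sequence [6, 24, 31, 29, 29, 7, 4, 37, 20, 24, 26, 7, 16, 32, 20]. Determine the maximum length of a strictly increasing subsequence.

6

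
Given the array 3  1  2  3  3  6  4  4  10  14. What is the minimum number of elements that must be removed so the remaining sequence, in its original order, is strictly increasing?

Fewest deletions = n − (longest strictly increasing subsequence).
Patience tails:
3 → extends → [3]
1 → replaces 3 → [1]
2 → extends → [1, 2]
3 → extends → [1, 2, 3]
3 → already a tail → [1, 2, 3]
6 → extends → [1, 2, 3, 6]
4 → replaces 6 → [1, 2, 3, 4]
4 → already a tail → [1, 2, 3, 4]
10 → extends → [1, 2, 3, 4, 10]
14 → extends → [1, 2, 3, 4, 10, 14]
Longest strictly increasing subsequence has length 6, so deletions = 10 − 6 = 4.

4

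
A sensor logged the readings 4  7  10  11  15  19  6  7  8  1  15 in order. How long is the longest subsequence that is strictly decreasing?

Negate each value so 'decreasing' becomes 'increasing', then run patience tails on the negated sequence:
-4 → extends → [-4]
-7 → replaces -4 → [-7]
-10 → replaces -7 → [-10]
-11 → replaces -10 → [-11]
-15 → replaces -11 → [-15]
-19 → replaces -15 → [-19]
-6 → extends → [-19, -6]
-7 → replaces -6 → [-19, -7]
-8 → replaces -7 → [-19, -8]
-1 → extends → [-19, -8, -1]
-15 → replaces -8 → [-19, -15, -1]
Three tails, so the longest strictly decreasing subsequence of the original has length 3.

3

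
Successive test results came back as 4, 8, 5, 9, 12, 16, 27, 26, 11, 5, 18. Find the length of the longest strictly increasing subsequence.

Track the smallest tail for each achievable length (strict):
4 → extends → [4]
8 → extends → [4, 8]
5 → replaces 8 → [4, 5]
9 → extends → [4, 5, 9]
12 → extends → [4, 5, 9, 12]
16 → extends → [4, 5, 9, 12, 16]
27 → extends → [4, 5, 9, 12, 16, 27]
26 → replaces 27 → [4, 5, 9, 12, 16, 26]
11 → replaces 12 → [4, 5, 9, 11, 16, 26]
5 → already a tail → [4, 5, 9, 11, 16, 26]
18 → replaces 26 → [4, 5, 9, 11, 16, 18]
Six tails, so the longest strictly increasing subsequence has length 6 (e.g. 4, 8, 9, 12, 16, 27).

6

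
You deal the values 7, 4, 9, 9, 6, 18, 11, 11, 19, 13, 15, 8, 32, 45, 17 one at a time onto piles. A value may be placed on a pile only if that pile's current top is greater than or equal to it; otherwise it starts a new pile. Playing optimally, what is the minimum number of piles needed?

The minimum number of non-increasing subsequences covering a sequence equals the length of its longest strictly increasing subsequence.
LIS length is 7 (e.g. 7, 9, 11, 13, 15, 32, 45), so 7 piles are needed.

7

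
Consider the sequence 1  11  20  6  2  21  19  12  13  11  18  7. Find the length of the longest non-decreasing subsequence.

5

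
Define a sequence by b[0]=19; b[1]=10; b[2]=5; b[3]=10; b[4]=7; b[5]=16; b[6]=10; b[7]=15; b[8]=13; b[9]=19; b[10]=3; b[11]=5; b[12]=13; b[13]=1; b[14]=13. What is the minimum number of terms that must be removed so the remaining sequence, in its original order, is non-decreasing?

9

Fewest deletions = n − (longest non-decreasing subsequence).
Patience tails:
19 → extends → [19]
10 → replaces 19 → [10]
5 → replaces 10 → [5]
10 → extends → [5, 10]
7 → replaces 10 → [5, 7]
16 → extends → [5, 7, 16]
10 → replaces 16 → [5, 7, 10]
15 → extends → [5, 7, 10, 15]
13 → replaces 15 → [5, 7, 10, 13]
19 → extends → [5, 7, 10, 13, 19]
3 → replaces 5 → [3, 7, 10, 13, 19]
5 → replaces 7 → [3, 5, 10, 13, 19]
13 → replaces 19 → [3, 5, 10, 13, 13]
1 → replaces 3 → [1, 5, 10, 13, 13]
13 → extends → [1, 5, 10, 13, 13, 13]
Longest non-decreasing subsequence has length 6, so deletions = 15 − 6 = 9.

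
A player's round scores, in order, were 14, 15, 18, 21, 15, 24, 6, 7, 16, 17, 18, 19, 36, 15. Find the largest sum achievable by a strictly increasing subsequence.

135

Let S[i] be the best sum of a strictly increasing subsequence ending at i:
i:       1   2   3   4   5   6   7   8   9  10  11  12  13  14
a[i]:   14  15  18  21  15  24   6   7  16  17  18  19  36  15
S:      14  29  47  68  29  92   6  13  45  62  80  99 135  29
Maximum is 135 (e.g. 14 + 15 + 16 + 17 + 18 + 19 + 36).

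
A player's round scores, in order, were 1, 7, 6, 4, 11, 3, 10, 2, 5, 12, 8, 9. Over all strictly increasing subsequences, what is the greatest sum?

Let S[i] be the best sum of a strictly increasing subsequence ending at i:
i:      1  2  3  4  5  6  7  8  9 10 11 12
a[i]:   1  7  6  4 11  3 10  2  5 12  8  9
S:      1  8  7  5 19  4 18  3 10 31 18 27
Maximum is 31 (e.g. 1 + 7 + 11 + 12).

31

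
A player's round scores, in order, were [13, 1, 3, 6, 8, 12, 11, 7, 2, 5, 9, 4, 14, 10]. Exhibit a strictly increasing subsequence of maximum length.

Patience tails give the LIS length; then backtrack through the dp parents:
13 → extends → [13]
1 → replaces 13 → [1]
3 → extends → [1, 3]
6 → extends → [1, 3, 6]
8 → extends → [1, 3, 6, 8]
12 → extends → [1, 3, 6, 8, 12]
11 → replaces 12 → [1, 3, 6, 8, 11]
7 → replaces 8 → [1, 3, 6, 7, 11]
2 → replaces 3 → [1, 2, 6, 7, 11]
5 → replaces 6 → [1, 2, 5, 7, 11]
9 → replaces 11 → [1, 2, 5, 7, 9]
4 → replaces 5 → [1, 2, 4, 7, 9]
14 → extends → [1, 2, 4, 7, 9, 14]
10 → replaces 14 → [1, 2, 4, 7, 9, 10]
Length 6; one witness is 1, 3, 6, 8, 12, 14.

1, 3, 6, 8, 12, 14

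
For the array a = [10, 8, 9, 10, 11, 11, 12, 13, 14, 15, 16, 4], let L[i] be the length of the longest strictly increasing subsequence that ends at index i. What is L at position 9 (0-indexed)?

dp[i] = 1 + max{dp[j] : j<i, a[j]<a[i]} (or 1 if no such j):
i:      0  1  2  3  4  5  6  7  8  9 10 11
a[i]:  10  8  9 10 11 11 12 13 14 15 16  4
dp:     1  1  2  3  4  4  5  6  7  8  9  1
At index 9 the value is 8.

8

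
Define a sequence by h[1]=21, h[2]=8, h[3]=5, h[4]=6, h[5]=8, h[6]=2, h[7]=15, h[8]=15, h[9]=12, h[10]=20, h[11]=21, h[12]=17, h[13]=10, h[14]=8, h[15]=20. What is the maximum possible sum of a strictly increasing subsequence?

Let S[i] be the best sum of a strictly increasing subsequence ending at i:
i:      1  2  3  4  5  6  7  8  9 10 11 12 13 14 15
h[i]:  21  8  5  6  8  2 15 15 12 20 21 17 10  8 20
S:     21  8  5 11 19  2 34 34 31 54 75 51 29 19 71
Maximum is 75 (e.g. 5 + 6 + 8 + 15 + 20 + 21).

75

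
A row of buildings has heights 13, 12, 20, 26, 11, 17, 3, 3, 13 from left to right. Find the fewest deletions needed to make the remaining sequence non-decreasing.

Fewest deletions = n − (longest non-decreasing subsequence).
Patience tails:
13 → extends → [13]
12 → replaces 13 → [12]
20 → extends → [12, 20]
26 → extends → [12, 20, 26]
11 → replaces 12 → [11, 20, 26]
17 → replaces 20 → [11, 17, 26]
3 → replaces 11 → [3, 17, 26]
3 → replaces 17 → [3, 3, 26]
13 → replaces 26 → [3, 3, 13]
Longest non-decreasing subsequence has length 3, so deletions = 9 − 3 = 6.

6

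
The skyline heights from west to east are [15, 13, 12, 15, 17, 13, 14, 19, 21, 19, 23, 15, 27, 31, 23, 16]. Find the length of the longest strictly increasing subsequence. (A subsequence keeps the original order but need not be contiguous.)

8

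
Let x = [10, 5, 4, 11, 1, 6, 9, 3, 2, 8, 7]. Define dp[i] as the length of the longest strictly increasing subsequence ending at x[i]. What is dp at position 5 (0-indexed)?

dp[i] = 1 + max{dp[j] : j<i, x[j]<x[i]} (or 1 if no such j):
i:      0  1  2  3  4  5  6  7  8  9 10
x[i]:  10  5  4 11  1  6  9  3  2  8  7
dp:     1  1  1  2  1  2  3  2  2  3  3
At index 5 the value is 2.

2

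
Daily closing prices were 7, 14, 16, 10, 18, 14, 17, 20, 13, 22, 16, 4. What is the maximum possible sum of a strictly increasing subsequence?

97

Let S[i] be the best sum of a strictly increasing subsequence ending at i:
i:      1  2  3  4  5  6  7  8  9 10 11 12
a[i]:   7 14 16 10 18 14 17 20 13 22 16  4
S:      7 21 37 17 55 31 54 75 30 97 47  4
Maximum is 97 (e.g. 7 + 14 + 16 + 18 + 20 + 22).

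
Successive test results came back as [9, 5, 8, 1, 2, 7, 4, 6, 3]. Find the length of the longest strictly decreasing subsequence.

5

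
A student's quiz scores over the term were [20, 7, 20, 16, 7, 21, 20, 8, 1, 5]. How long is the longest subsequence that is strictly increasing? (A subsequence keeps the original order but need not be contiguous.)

3

Let dp[i] be the length of the longest such subsequence ending at index i:
i:      1  2  3  4  5  6  7  8  9 10
a[i]:  20  7 20 16  7 21 20  8  1  5
dp:     1  1  2  2  1  3  3  2  1  2
Maximum dp value is 3.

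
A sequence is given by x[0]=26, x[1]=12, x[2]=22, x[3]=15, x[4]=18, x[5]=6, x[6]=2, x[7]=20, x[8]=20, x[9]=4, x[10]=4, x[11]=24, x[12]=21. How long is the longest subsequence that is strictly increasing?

5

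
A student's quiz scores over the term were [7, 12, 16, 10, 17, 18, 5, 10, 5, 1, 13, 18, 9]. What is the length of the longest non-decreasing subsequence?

Track the smallest tail for each achievable length (allowing ties):
7 → extends → [7]
12 → extends → [7, 12]
16 → extends → [7, 12, 16]
10 → replaces 12 → [7, 10, 16]
17 → extends → [7, 10, 16, 17]
18 → extends → [7, 10, 16, 17, 18]
5 → replaces 7 → [5, 10, 16, 17, 18]
10 → replaces 16 → [5, 10, 10, 17, 18]
5 → replaces 10 → [5, 5, 10, 17, 18]
1 → replaces 5 → [1, 5, 10, 17, 18]
13 → replaces 17 → [1, 5, 10, 13, 18]
18 → extends → [1, 5, 10, 13, 18, 18]
9 → replaces 10 → [1, 5, 9, 13, 18, 18]
Six tails, so the longest non-decreasing subsequence has length 6 (e.g. 7, 12, 16, 17, 18, 18).

6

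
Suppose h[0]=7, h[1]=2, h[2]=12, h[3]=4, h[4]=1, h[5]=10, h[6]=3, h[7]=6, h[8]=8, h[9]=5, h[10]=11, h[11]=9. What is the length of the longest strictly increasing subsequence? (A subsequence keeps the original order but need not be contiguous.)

5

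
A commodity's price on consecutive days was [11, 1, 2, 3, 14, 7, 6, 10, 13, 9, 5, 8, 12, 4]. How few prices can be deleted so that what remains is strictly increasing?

8

Fewest deletions = n − (longest strictly increasing subsequence).
Patience tails:
11 → extends → [11]
1 → replaces 11 → [1]
2 → extends → [1, 2]
3 → extends → [1, 2, 3]
14 → extends → [1, 2, 3, 14]
7 → replaces 14 → [1, 2, 3, 7]
6 → replaces 7 → [1, 2, 3, 6]
10 → extends → [1, 2, 3, 6, 10]
13 → extends → [1, 2, 3, 6, 10, 13]
9 → replaces 10 → [1, 2, 3, 6, 9, 13]
5 → replaces 6 → [1, 2, 3, 5, 9, 13]
8 → replaces 9 → [1, 2, 3, 5, 8, 13]
12 → replaces 13 → [1, 2, 3, 5, 8, 12]
4 → replaces 5 → [1, 2, 3, 4, 8, 12]
Longest strictly increasing subsequence has length 6, so deletions = 14 − 6 = 8.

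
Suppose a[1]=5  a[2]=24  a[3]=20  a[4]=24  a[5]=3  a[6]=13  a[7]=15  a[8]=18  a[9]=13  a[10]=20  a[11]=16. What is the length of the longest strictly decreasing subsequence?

Negate each value so 'decreasing' becomes 'increasing', then run patience tails on the negated sequence:
-5 → extends → [-5]
-24 → replaces -5 → [-24]
-20 → extends → [-24, -20]
-24 → already a tail → [-24, -20]
-3 → extends → [-24, -20, -3]
-13 → replaces -3 → [-24, -20, -13]
-15 → replaces -13 → [-24, -20, -15]
-18 → replaces -15 → [-24, -20, -18]
-13 → extends → [-24, -20, -18, -13]
-20 → already a tail → [-24, -20, -18, -13]
-16 → replaces -13 → [-24, -20, -18, -16]
Four tails, so the longest strictly decreasing subsequence of the original has length 4.

4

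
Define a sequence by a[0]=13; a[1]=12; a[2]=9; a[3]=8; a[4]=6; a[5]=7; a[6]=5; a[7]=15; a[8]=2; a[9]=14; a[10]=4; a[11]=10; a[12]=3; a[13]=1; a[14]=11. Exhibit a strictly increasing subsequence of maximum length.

Patience tails give the LIS length; then backtrack through the dp parents:
13 → extends → [13]
12 → replaces 13 → [12]
9 → replaces 12 → [9]
8 → replaces 9 → [8]
6 → replaces 8 → [6]
7 → extends → [6, 7]
5 → replaces 6 → [5, 7]
15 → extends → [5, 7, 15]
2 → replaces 5 → [2, 7, 15]
14 → replaces 15 → [2, 7, 14]
4 → replaces 7 → [2, 4, 14]
10 → replaces 14 → [2, 4, 10]
3 → replaces 4 → [2, 3, 10]
1 → replaces 2 → [1, 3, 10]
11 → extends → [1, 3, 10, 11]
Length 4; one witness is 6, 7, 10, 11.

6, 7, 10, 11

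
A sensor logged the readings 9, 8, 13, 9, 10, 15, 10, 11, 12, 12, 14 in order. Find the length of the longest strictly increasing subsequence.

Track the smallest tail for each achievable length (strict):
9 → extends → [9]
8 → replaces 9 → [8]
13 → extends → [8, 13]
9 → replaces 13 → [8, 9]
10 → extends → [8, 9, 10]
15 → extends → [8, 9, 10, 15]
10 → already a tail → [8, 9, 10, 15]
11 → replaces 15 → [8, 9, 10, 11]
12 → extends → [8, 9, 10, 11, 12]
12 → already a tail → [8, 9, 10, 11, 12]
14 → extends → [8, 9, 10, 11, 12, 14]
Six tails, so the longest strictly increasing subsequence has length 6 (e.g. 8, 9, 10, 11, 12, 14).

6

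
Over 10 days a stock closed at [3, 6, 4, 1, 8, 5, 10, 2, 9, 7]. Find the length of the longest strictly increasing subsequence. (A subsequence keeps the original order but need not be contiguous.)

4

Let dp[i] be the length of the longest such subsequence ending at index i:
i:      1  2  3  4  5  6  7  8  9 10
a[i]:   3  6  4  1  8  5 10  2  9  7
dp:     1  2  2  1  3  3  4  2  4  4
Maximum dp value is 4.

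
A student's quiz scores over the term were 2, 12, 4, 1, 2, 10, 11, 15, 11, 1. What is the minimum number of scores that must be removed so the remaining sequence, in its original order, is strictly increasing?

Fewest deletions = n − (longest strictly increasing subsequence).
Patience tails:
2 → extends → [2]
12 → extends → [2, 12]
4 → replaces 12 → [2, 4]
1 → replaces 2 → [1, 4]
2 → replaces 4 → [1, 2]
10 → extends → [1, 2, 10]
11 → extends → [1, 2, 10, 11]
15 → extends → [1, 2, 10, 11, 15]
11 → already a tail → [1, 2, 10, 11, 15]
1 → already a tail → [1, 2, 10, 11, 15]
Longest strictly increasing subsequence has length 5, so deletions = 10 − 5 = 5.

5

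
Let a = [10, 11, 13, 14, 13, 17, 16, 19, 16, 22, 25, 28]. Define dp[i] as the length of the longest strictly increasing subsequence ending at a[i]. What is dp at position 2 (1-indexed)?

2

dp[i] = 1 + max{dp[j] : j<i, a[j]<a[i]} (or 1 if no such j):
i:      1  2  3  4  5  6  7  8  9 10 11 12
a[i]:  10 11 13 14 13 17 16 19 16 22 25 28
dp:     1  2  3  4  3  5  5  6  5  7  8  9
At index 2 the value is 2.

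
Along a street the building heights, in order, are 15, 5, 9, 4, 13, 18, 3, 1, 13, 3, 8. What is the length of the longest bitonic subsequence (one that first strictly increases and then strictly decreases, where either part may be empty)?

inc[i] = longest strictly increasing subsequence ending at i; dec[i] = longest strictly decreasing subsequence starting at i:
i:      1  2  3  4  5  6  7  8  9 10 11
a[i]:  15  5  9  4 13 18  3  1 13  3  8
inc:    1  1  2  1  3  4  1  1  3  2  3
dec:    5  4  4  3  3  3  2  1  2  1  1
Best peak at i=6 (value 18): inc=4, dec=3, length 4+3−1 = 6.

6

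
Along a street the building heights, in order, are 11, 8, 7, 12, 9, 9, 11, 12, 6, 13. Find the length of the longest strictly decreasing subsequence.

Let dp[i] be the longest strictly decreasing subsequence ending at i:
i:      1  2  3  4  5  6  7  8  9 10
a[i]:  11  8  7 12  9  9 11 12  6 13
dp:     1  2  3  1  2  2  2  1  4  1
Maximum is 4.

4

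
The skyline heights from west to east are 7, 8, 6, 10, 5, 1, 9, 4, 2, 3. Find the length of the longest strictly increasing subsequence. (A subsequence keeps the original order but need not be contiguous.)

3

Let dp[i] be the length of the longest such subsequence ending at index i:
i:      1  2  3  4  5  6  7  8  9 10
a[i]:   7  8  6 10  5  1  9  4  2  3
dp:     1  2  1  3  1  1  3  2  2  3
Maximum dp value is 3.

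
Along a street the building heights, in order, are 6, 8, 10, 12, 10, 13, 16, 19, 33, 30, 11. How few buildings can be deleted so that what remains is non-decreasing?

Fewest deletions = n − (longest non-decreasing subsequence).
i:      1  2  3  4  5  6  7  8  9 10 11
a[i]:   6  8 10 12 10 13 16 19 33 30 11
dp:     1  2  3  4  4  5  6  7  8  8  5
max dp = 8, so deletions = 11 − 8 = 3.

3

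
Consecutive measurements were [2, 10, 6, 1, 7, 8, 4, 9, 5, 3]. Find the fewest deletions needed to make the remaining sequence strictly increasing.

Fewest deletions = n − (longest strictly increasing subsequence).
i:      1  2  3  4  5  6  7  8  9 10
a[i]:   2 10  6  1  7  8  4  9  5  3
dp:     1  2  2  1  3  4  2  5  3  2
max dp = 5, so deletions = 10 − 5 = 5.

5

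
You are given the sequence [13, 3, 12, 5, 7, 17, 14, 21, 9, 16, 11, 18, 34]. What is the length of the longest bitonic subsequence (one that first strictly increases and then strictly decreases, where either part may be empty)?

inc[i] = longest strictly increasing subsequence ending at i; dec[i] = longest strictly decreasing subsequence starting at i:
i:      1  2  3  4  5  6  7  8  9 10 11 12 13
a[i]:  13  3 12  5  7 17 14 21  9 16 11 18 34
inc:    1  1  2  2  3  4  4  5  4  5  5  6  7
dec:    3  1  2  1  1  3  2  3  1  2  1  1  1
Best peak at i=8 (value 21): inc=5, dec=3, length 5+3−1 = 7.

7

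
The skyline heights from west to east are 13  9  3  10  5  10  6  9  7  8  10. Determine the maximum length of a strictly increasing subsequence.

6

Track the smallest tail for each achievable length (strict):
13 → extends → [13]
9 → replaces 13 → [9]
3 → replaces 9 → [3]
10 → extends → [3, 10]
5 → replaces 10 → [3, 5]
10 → extends → [3, 5, 10]
6 → replaces 10 → [3, 5, 6]
9 → extends → [3, 5, 6, 9]
7 → replaces 9 → [3, 5, 6, 7]
8 → extends → [3, 5, 6, 7, 8]
10 → extends → [3, 5, 6, 7, 8, 10]
Six tails, so the longest strictly increasing subsequence has length 6 (e.g. 3, 5, 6, 7, 8, 10).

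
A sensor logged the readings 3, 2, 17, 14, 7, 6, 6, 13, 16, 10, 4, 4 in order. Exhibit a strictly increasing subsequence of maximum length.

Patience tails give the LIS length; then backtrack through the dp parents:
3 → extends → [3]
2 → replaces 3 → [2]
17 → extends → [2, 17]
14 → replaces 17 → [2, 14]
7 → replaces 14 → [2, 7]
6 → replaces 7 → [2, 6]
6 → already a tail → [2, 6]
13 → extends → [2, 6, 13]
16 → extends → [2, 6, 13, 16]
10 → replaces 13 → [2, 6, 10, 16]
4 → replaces 6 → [2, 4, 10, 16]
4 → already a tail → [2, 4, 10, 16]
Length 4; one witness is 3, 7, 13, 16.

3, 7, 13, 16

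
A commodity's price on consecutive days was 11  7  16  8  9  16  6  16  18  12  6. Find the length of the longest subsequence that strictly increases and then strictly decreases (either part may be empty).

7

inc[i] = longest strictly increasing subsequence ending at i; dec[i] = longest strictly decreasing subsequence starting at i:
i:      1  2  3  4  5  6  7  8  9 10 11
a[i]:  11  7 16  8  9 16  6 16 18 12  6
inc:    1  1  2  2  3  4  1  4  5  4  1
dec:    3  2  3  2  2  3  1  3  3  2  1
Best peak at i=9 (value 18): inc=5, dec=3, length 5+3−1 = 7.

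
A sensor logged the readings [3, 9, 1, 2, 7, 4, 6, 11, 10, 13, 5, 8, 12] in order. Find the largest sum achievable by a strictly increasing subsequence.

Let S[i] be the best sum of a strictly increasing subsequence ending at i:
i:      1  2  3  4  5  6  7  8  9 10 11 12 13
a[i]:   3  9  1  2  7  4  6 11 10 13  5  8 12
S:      3 12  1  3 10  7 13 24 23 37 12 21 36
Maximum is 37 (e.g. 1 + 2 + 4 + 6 + 11 + 13).

37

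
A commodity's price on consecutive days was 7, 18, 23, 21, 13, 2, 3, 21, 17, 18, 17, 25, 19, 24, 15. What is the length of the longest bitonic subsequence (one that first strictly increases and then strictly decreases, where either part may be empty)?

inc[i] = longest strictly increasing subsequence ending at i; dec[i] = longest strictly decreasing subsequence starting at i:
i:      1  2  3  4  5  6  7  8  9 10 11 12 13 14 15
a[i]:   7 18 23 21 13  2  3 21 17 18 17 25 19 24 15
inc:    1  2  3  3  2  1  2  3  3  4  3  5  5  6  3
dec:    2  3  5  4  2  1  1  4  2  3  2  3  2  2  1
Best peak at i=3 (value 23): inc=3, dec=5, length 3+5−1 = 7.

7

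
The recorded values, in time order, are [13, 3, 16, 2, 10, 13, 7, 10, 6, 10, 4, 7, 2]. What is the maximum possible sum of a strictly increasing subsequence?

Let S[i] be the best sum of a strictly increasing subsequence ending at i:
i:      1  2  3  4  5  6  7  8  9 10 11 12 13
a[i]:  13  3 16  2 10 13  7 10  6 10  4  7  2
S:     13  3 29  2 13 26 10 20  9 20  7 16  2
Maximum is 29 (e.g. 13 + 16).

29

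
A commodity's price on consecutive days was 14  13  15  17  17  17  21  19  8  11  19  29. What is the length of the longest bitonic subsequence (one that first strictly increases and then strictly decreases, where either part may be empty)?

6

inc[i] = longest strictly increasing subsequence ending at i; dec[i] = longest strictly decreasing subsequence starting at i:
i:      1  2  3  4  5  6  7  8  9 10 11 12
a[i]:  14 13 15 17 17 17 21 19  8 11 19 29
inc:    1  1  2  3  3  3  4  4  1  2  4  5
dec:    3  2  2  2  2  2  3  2  1  1  1  1
Best peak at i=7 (value 21): inc=4, dec=3, length 4+3−1 = 6.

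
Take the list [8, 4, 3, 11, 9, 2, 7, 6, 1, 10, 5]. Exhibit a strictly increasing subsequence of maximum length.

Patience tails give the LIS length; then backtrack through the dp parents:
8 → extends → [8]
4 → replaces 8 → [4]
3 → replaces 4 → [3]
11 → extends → [3, 11]
9 → replaces 11 → [3, 9]
2 → replaces 3 → [2, 9]
7 → replaces 9 → [2, 7]
6 → replaces 7 → [2, 6]
1 → replaces 2 → [1, 6]
10 → extends → [1, 6, 10]
5 → replaces 6 → [1, 5, 10]
Length 3; one witness is 8, 9, 10.

8, 9, 10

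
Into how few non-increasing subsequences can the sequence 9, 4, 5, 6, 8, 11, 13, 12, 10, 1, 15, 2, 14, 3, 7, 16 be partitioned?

8

The minimum number of non-increasing subsequences covering a sequence equals the length of its longest strictly increasing subsequence.
LIS length is 8 (e.g. 4, 5, 6, 8, 11, 13, 15, 16), so 8 piles are needed.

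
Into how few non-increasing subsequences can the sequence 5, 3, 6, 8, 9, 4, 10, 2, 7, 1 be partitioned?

Place each on the leftmost legal pile:
5 → new pile 1 (tops now [5])
3 → pile 1 (tops now [3])
6 → new pile 2 (tops now [3, 6])
8 → new pile 3 (tops now [3, 6, 8])
9 → new pile 4 (tops now [3, 6, 8, 9])
4 → pile 2 (tops now [3, 4, 8, 9])
10 → new pile 5 (tops now [3, 4, 8, 9, 10])
2 → pile 1 (tops now [2, 4, 8, 9, 10])
7 → pile 3 (tops now [2, 4, 7, 9, 10])
1 → pile 1 (tops now [1, 4, 7, 9, 10])
Five piles.

5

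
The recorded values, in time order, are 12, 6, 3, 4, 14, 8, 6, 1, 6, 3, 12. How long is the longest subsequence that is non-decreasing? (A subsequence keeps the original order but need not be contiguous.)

Let dp[i] be the length of the longest such subsequence ending at index i:
i:      1  2  3  4  5  6  7  8  9 10 11
a[i]:  12  6  3  4 14  8  6  1  6  3 12
dp:     1  1  1  2  3  3  3  1  4  2  5
Maximum dp value is 5.

5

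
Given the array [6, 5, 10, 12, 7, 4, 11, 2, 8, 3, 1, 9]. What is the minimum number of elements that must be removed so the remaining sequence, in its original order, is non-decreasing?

8

Fewest deletions = n − (longest non-decreasing subsequence).
Patience tails:
6 → extends → [6]
5 → replaces 6 → [5]
10 → extends → [5, 10]
12 → extends → [5, 10, 12]
7 → replaces 10 → [5, 7, 12]
4 → replaces 5 → [4, 7, 12]
11 → replaces 12 → [4, 7, 11]
2 → replaces 4 → [2, 7, 11]
8 → replaces 11 → [2, 7, 8]
3 → replaces 7 → [2, 3, 8]
1 → replaces 2 → [1, 3, 8]
9 → extends → [1, 3, 8, 9]
Longest non-decreasing subsequence has length 4, so deletions = 12 − 4 = 8.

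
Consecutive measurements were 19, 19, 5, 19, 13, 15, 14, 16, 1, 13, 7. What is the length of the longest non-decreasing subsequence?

4

Let dp[i] be the length of the longest such subsequence ending at index i:
i:      1  2  3  4  5  6  7  8  9 10 11
a[i]:  19 19  5 19 13 15 14 16  1 13  7
dp:     1  2  1  3  2  3  3  4  1  3  2
Maximum dp value is 4.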